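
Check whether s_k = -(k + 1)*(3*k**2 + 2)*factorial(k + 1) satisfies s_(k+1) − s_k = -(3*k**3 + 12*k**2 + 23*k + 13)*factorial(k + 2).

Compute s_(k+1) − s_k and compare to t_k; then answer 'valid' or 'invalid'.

s_(k+1) = -(k + 2)*(3*k**2 + 6*k + 5)*factorial(k + 2)
s_(k+1) − s_k = -(3*k**4 + 15*k**3 + 38*k**2 + 42*k + 18)*factorial(k + 1)
(s_(k+1) − s_k) − t_k = (3*k**3 + 9*k**2 + 17*k + 8)*factorial(k + 1)

Invalid: residual (3*k**3 + 9*k**2 + 17*k + 8)*factorial(k + 1) ≠ 0.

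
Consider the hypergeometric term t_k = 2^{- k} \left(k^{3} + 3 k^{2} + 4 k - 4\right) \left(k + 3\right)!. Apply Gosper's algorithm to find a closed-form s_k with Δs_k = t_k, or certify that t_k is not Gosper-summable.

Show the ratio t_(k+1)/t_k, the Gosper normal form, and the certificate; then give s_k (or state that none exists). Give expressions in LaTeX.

Compute t_(k+1)/t_k: get (k + 4)*(4*k + (k + 1)**3 + 3*(k + 1)**2)/(2*(k**3 + 3*k**2 + 4*k - 4)).
Normal form (A,B,C) = (k/2 + 2, 1, k**3 + 3*k**2 + 4*k - 4).
f must satisfy (k/2 + 2)·f(k+1) − (1)·f(k) = k**3 + 3*k**2 + 4*k - 4.
deg f ≤ 2 (via 1,0,3).
Solving with deg f ≤ 2: f(k) = 2*(k - 2)*(k + 1).
So s_k = (B(k−1)f/C)·t_k = (2*(k - 2)*(k + 1)/(k**3 + 3*k**2 + 4*k - 4))·t_k = 2**(1 - k)*(k - 2)*(k + 1)*factorial(k + 3).
Verify: (k**3 + 3*k**2 + 4*k - 4)*factorial(k + 3)/2**k matches t_k.

s_k = 2^{1 - k} \left(k - 2\right) \left(k + 1\right) \left(k + 3\right)!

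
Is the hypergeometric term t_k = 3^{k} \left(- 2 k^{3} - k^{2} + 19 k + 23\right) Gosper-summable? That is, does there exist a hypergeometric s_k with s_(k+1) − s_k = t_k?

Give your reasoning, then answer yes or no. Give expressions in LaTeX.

t_(k+1)/t_k = 3*(2*k**3 + 7*k**2 - 11*k - 39)/(2*k**3 + k**2 - 19*k - 23).
Normal form (A,B,C) = (3, 1, k**3 + k**2/2 - 19*k/2 - 23/2).
Set up (3)·f(k+1) − (1)·f(k) − (k**3 + k**2/2 - 19*k/2 - 23/2) = 0.
d = 3 from the (0,0,3) case.
A polynomial solution: f(k) = (k**3 - 4*k**2 - 2*k - 4)/2.
Certificate R = B(k−1)f/C = (k**3 - 4*k**2 - 2*k - 4)/(2*k**3 + k**2 - 19*k - 23) gives s_k = 3**k*(-k**3 + 4*k**2 + 2*k + 4).
Verify: 3**k*(-2*k**3 - k**2 + 19*k + 23) matches t_k.

Yes. s_k = 3^{k} \left(- k^{3} + 4 k^{2} + 2 k + 4\right).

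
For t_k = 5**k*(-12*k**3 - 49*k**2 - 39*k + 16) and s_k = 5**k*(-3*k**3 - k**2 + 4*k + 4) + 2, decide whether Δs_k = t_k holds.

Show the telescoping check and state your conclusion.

s_(k+1) = 5**(k + 1)*(4*k - 3*(k + 1)**3 - (k + 1)**2 + 8) + 2
s_(k+1) − s_k = 5**k*(-12*k**3 - 49*k**2 - 39*k + 16)
(s_(k+1) − s_k) − t_k = 0

Valid: the claim telescopes to t_k.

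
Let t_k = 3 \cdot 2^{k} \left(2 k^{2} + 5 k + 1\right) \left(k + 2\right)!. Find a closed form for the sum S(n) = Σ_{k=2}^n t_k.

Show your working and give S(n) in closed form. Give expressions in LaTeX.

Ratio r(k) = 2*(2*k**3 + 15*k**2 + 35*k + 24)/(2*k**2 + 5*k + 1).
Factor: A=2*k + 6; B=1; C=k**2 + 5*k/2 + 1/2.
Need (2*k + 6)·f(k+1) − (1)·f(k) = k**2 + 5*k/2 + 1/2.
From deg A=1, deg B=0, deg C=2: d=1.
Solving with deg f ≤ 1: f(k) = (k - 1)/2.
Certificate R = B(k−1)f/C = (k - 1)/(2*k**2 + 5*k + 1) gives s_k = 3*2**k*(k - 1)*factorial(k + 2).
Verify: 3*2**k*(2*k**2 + 5*k + 1)*factorial(k + 2) matches t_k.
s_(n+1) = 6*2**n*n*factorial(n + 3) and s_(2) = 288, so S(n) = 6*2**n*n*factorial(n + 3) - 288.

S(n) = 6 \cdot 2^{n} n \left(n + 3\right)! - 288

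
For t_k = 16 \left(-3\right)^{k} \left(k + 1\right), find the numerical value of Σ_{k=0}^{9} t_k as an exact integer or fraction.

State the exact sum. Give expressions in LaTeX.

Σ = -2421008

Step 1: r(k) = 3*(-k - 2)/(k + 1).
Factor: A=-3; B=1; C=k + 1.
Key eq: (-3)·f(k+1) = (1)·f(k) + (k + 1).
From deg A=0, deg B=0, deg C=1: d=1.
Coefficient equations give f(k) = -(4*k + 1)/16.
So s_k = (B(k−1)f/C)·t_k = (-(4*k + 1)/(16*(k + 1)))·t_k = (-3)**k*(-4*k - 1).
Check: Δs_k = 16*(-3)**k*(k + 1). ✓
Evaluate s at k=10 and k=0: -2421009 and -1; difference -2421008.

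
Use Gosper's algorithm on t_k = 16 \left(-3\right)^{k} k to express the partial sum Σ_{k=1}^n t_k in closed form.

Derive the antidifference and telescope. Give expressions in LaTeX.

Ratio r(k) = -3 - 3/k.
A = -3, B = 1, C = k.
Solve (-3)·f(k+1) − (1)·f(k) = k.
d = 1 from the (0,0,1) case.
Solving with deg f ≤ 1: f(k) = -(4*k - 3)/16.
Then R = B(k−1)f/C = -(4*k - 3)/(16*k), so s_k = R(k)·t_k = (-3)**k*(3 - 4*k).
Check: Δs_k = 16*(-3)**k*k. ✓
Σ_(k=1)^n t_k = s_(n+1) − s_(1) = (3*(-3)**n*(4*n + 1)) − (3), i.e. 12*(-3)**n*n + 3*(-3)**n - 3.

S(n) = 12 \left(-3\right)^{n} n + 3 \left(-3\right)^{n} - 3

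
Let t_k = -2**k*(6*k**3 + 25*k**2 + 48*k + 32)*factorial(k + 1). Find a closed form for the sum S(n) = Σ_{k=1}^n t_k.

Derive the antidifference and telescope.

S(n) = -6*2**n*n**4*factorial(n) - 34*2**n*n**3*factorial(n) - 78*2**n*n**2*factorial(n) - 86*2**n*n*factorial(n) - 36*2**n*factorial(n) + 36

t_(k+1)/t_k = 2*(6*k**4 + 55*k**3 + 202*k**2 + 343*k + 222)/(6*k**3 + 25*k**2 + 48*k + 32).
Take A(k)=2*k + 4, B(k)=1, C(k)=k**3 + 25*k**2/6 + 8*k + 16/3.
Key eq: (2*k + 4)·f(k+1) = (1)·f(k) + (k**3 + 25*k**2/6 + 8*k + 16/3).
Degrees (1,0,3) ⇒ d ≤ 2.
Solving with deg f ≤ 2: f(k) = (3*k**2 + 2*k + 4)/6.
So s_k = (B(k−1)f/C)·t_k = ((3*k**2 + 2*k + 4)/(6*k**3 + 25*k**2 + 48*k + 32))·t_k = -2**k*(3*k**2 + 2*k + 4)*factorial(k + 1).
s_(k+1) − s_k = -2**k*(6*k**3 + 25*k**2 + 48*k + 32)*factorial(k + 1) = t_k.
s_(n+1) = -2**(n + 1)*(3*n**2 + 8*n + 9)*factorial(n + 2) and s_(1) = -36, so S(n) = -6*2**n*n**4*factorial(n) - 34*2**n*n**3*factorial(n) - 78*2**n*n**2*factorial(n) - 86*2**n*n*factorial(n) - 36*2**n*factorial(n) + 36.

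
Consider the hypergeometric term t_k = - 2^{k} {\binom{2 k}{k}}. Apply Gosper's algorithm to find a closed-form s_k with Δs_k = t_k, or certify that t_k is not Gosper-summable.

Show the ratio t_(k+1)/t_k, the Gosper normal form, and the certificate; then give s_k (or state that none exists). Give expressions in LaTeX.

none — t_k is not Gosper-summable

Compute t_(k+1)/t_k: get 4*(2*k + 1)/(k + 1).
Normal form (A,B,C) = (8*k + 4, k + 1, 1).
Solve (8*k + 4)·f(k+1) − (k)·f(k) = 1.
deg f ≤ -1 (via 1,1,0).
deg f ≤ -1 is impossible — no certificate.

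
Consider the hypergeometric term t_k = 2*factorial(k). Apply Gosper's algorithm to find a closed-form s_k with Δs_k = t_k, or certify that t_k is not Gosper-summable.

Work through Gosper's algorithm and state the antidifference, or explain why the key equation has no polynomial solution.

none (Gosper's algorithm certifies no s_k)

r(k) = k + 1 after simplifying.
A = k + 1, B = 1, C = 1.
Solve (k + 1)·f(k+1) − (1)·f(k) = 1.
deg f ≤ -1 (via 1,0,0).
Negative degree bound (-1): no f exists, t_k not Gosper-summable.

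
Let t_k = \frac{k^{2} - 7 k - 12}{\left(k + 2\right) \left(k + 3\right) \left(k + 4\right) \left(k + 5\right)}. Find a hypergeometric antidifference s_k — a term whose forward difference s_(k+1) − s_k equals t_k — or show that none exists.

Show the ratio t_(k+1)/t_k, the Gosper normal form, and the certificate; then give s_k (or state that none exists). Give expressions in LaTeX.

s_k = \frac{k \left(- k^{2} - 15 k - 20\right)}{6 \left(k + 2\right) \left(k + 3\right) \left(k + 4\right)}

Ratio r(k) = (k + 2)*(7*k - (k + 1)**2 + 19)/((k + 6)*(-k**2 + 7*k + 12)).
A = k + 2, B = k + 6, C = k**2 - 7*k - 12.
f must satisfy (k + 2)·f(k+1) − (k + 5)·f(k) = k**2 - 7*k - 12.
Bound: deg f ≤ 3.
Coefficient equations give f(k) = -k*(k**2 + 15*k + 20)/6.
Then R = B(k−1)f/C = -k*(k + 5)*(k**2 + 15*k + 20)/(6*(k**2 - 7*k - 12)), so s_k = R(k)·t_k = k*(-k**2 - 15*k - 20)/(6*(k + 2)*(k + 3)*(k + 4)).
Verify: (k**2 - 7*k - 12)/(k**4 + 14*k**3 + 71*k**2 + 154*k + 120) matches t_k.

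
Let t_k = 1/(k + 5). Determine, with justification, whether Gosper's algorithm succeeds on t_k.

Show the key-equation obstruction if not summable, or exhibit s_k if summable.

Compute t_(k+1)/t_k: get (k + 5)/(k + 6).
So A=k + 5 and B=k + 6, with C=1.
Need (k + 5)·f(k+1) − (k + 5)·f(k) = 1.
Degrees (1,1,0) ⇒ d ≤ 0.
f = c0 ⇒ A·f(k+1) − B(k−1)·f(k) − C = -1. The system {-1 = 0} is inconsistent; no antidifference.

No — key equation has no polynomial f.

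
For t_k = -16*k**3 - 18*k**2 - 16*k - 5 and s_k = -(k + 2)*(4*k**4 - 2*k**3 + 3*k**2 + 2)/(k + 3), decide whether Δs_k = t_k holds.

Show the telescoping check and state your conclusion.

Invalid: residual (12*k**4 + 68*k**3 + 67*k**2 + 53*k + 13)/(k**2 + 7*k + 12) ≠ 0.

s_(k+1) = -(k + 3)*(4*(k + 1)**4 - 2*(k + 1)**3 + 3*(k + 1)**2 + 2)/(k + 4)
s_(k+1) − s_k = (-16*k**5 - 118*k**4 - 266*k**3 - 266*k**2 - 174*k - 47)/(k**2 + 7*k + 12)
(s_(k+1) − s_k) − t_k = (12*k**4 + 68*k**3 + 67*k**2 + 53*k + 13)/(k**2 + 7*k + 12)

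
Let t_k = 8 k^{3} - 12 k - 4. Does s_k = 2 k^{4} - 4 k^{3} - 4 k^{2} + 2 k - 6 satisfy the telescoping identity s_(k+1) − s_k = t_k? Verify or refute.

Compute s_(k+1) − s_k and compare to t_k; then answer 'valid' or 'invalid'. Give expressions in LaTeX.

valid; difference matches t_k

s_(k+1) = 2*k**4 + 4*k**3 - 4*k**2 - 10*k - 10
s_(k+1) − s_k = 8*k**3 - 12*k - 4
(s_(k+1) − s_k) − t_k = 0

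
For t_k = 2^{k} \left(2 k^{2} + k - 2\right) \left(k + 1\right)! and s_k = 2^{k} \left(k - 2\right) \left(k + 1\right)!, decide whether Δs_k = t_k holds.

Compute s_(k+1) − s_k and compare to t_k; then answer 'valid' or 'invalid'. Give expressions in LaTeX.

Valid: the claim telescopes to t_k.

s_(k+1) = 2**(k + 1)*(k - 1)*factorial(k + 2)
s_(k+1) − s_k = 2**k*(2*k**2 + k - 2)*factorial(k + 1)
(s_(k+1) − s_k) − t_k = 0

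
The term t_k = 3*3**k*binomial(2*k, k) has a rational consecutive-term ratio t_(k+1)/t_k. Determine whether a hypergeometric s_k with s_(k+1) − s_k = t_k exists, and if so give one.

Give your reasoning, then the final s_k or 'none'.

none — t_k is not Gosper-summable

t_(k+1)/t_k = 6*(2*k + 1)/(k + 1).
So A=12*k + 6 and B=k + 1, with C=1.
Set up (12*k + 6)·f(k+1) − (k)·f(k) − (1) = 0.
From deg A=1, deg B=1, deg C=0: d=-1.
deg f ≤ -1 is impossible — no certificate.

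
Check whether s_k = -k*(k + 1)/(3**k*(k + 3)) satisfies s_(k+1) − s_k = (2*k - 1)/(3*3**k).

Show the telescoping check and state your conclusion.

s_(k+1) = -(k + 1)*(k + 2)/(3*3**k*(k + 4))
s_(k+1) − s_k = (2*k**3 + 9*k**2 + k - 6)/(3*3**k*(k**2 + 7*k + 12))
(s_(k+1) − s_k) − t_k = 2*(-2*k**2 - 8*k + 3)/(3*3**k*(k**2 + 7*k + 12))

Invalid: residual 2*(-2*k**2 - 8*k + 3)/(3*3**k*(k**2 + 7*k + 12)) ≠ 0.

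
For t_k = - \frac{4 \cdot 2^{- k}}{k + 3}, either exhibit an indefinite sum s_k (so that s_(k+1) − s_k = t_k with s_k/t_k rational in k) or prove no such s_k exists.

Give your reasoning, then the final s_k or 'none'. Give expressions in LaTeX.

t_(k+1)/t_k = (k + 3)/(2*(k + 4)).
So A=k/2 + 3/2 and B=k + 4, with C=1.
f must satisfy (k/2 + 3/2)·f(k+1) − (k + 3)·f(k) = 1.
Bound: deg f ≤ -1.
d = -1 < 0 ⇒ no nonzero polynomial f; not summable.

not Gosper-summable; s_k does not exist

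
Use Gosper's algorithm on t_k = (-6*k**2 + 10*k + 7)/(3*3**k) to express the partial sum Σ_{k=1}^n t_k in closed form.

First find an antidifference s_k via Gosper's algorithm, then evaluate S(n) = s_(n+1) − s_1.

Ratio r(k) = (6*k**2 + 2*k - 11)/(3*(6*k**2 - 10*k - 7)).
Normal form (A,B,C) = (1/3, 1, k**2 - 5*k/3 - 7/6).
Solve (1/3)·f(k+1) − (1)·f(k) = k**2 - 5*k/3 - 7/6.
d = 2 from the (0,0,2) case.
Coefficient equations give f(k) = -(3*k**2 - 2*k - 3)/2.
Certificate R = B(k−1)f/C = -3*(3*k**2 - 2*k - 3)/(6*k**2 - 10*k - 7) gives s_k = (3*k**2 - 2*k - 3)/3**k.
s_(k+1) − s_k = (-6*k**2 + 10*k + 7)/(3*3**k) = t_k.
Telescope: S(n) = s_(n+1) − s_(1) = 3**(-n - 1)*(3*n**2 + 4*n - 2) − (-2/3) = 3**(-n - 1)*(2*3**n + 3*n**2 + 4*n - 2).

S(n) = 3**(-n - 1)*(2*3**n + 3*n**2 + 4*n - 2)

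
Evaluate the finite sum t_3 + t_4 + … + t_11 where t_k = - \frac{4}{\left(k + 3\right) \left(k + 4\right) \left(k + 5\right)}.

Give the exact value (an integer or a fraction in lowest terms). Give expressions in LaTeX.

Σ = -11/280

t_(k+1)/t_k = (k + 3)/(k + 6).
Normal form (A,B,C) = (k + 3, k + 6, 1).
Set up (k + 3)·f(k+1) − (k + 5)·f(k) − (1) = 0.
From deg A=1, deg B=1, deg C=0: d=2.
Coefficient equations give f(k) = k*(k + 7)/24.
Certificate R = B(k−1)f/C = k*(k + 5)*(k + 7)/24 gives s_k = k*(-k - 7)/(6*(k + 3)*(k + 4)).
Check: Δs_k = -4/(k**3 + 12*k**2 + 47*k + 60). ✓
Telescoping: Σ = s_(12) − s_(3) = -19/120 − (-5/42) = -11/280.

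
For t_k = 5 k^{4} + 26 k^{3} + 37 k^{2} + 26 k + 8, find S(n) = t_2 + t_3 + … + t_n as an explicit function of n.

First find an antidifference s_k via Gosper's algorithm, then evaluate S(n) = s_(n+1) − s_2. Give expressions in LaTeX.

t_(k+1)/t_k = (5*k**4 + 46*k**3 + 145*k**2 + 198*k + 102)/(5*k**4 + 26*k**3 + 37*k**2 + 26*k + 8).
Gosper form: A/B · C(k+1)/C(k) with A=1, B=1, C=k**4 + 26*k**3/5 + 37*k**2/5 + 26*k/5 + 8/5.
Need (1)·f(k+1) − (1)·f(k) = k**4 + 26*k**3/5 + 37*k**2/5 + 26*k/5 + 8/5.
Degrees (0,0,4) ⇒ d ≤ 5.
Match coefficients ⇒ f(k) = k*(k**4 + 4*k**3 + k**2 + k + 1)/5.
Then R = B(k−1)f/C = k*(k**4 + 4*k**3 + k**2 + k + 1)/(5*k**4 + 26*k**3 + 37*k**2 + 26*k + 8), so s_k = R(k)·t_k = k*(k**4 + 4*k**3 + k**2 + k + 1).
Δs = 5*k**4 + 26*k**3 + 37*k**2 + 26*k + 8, as required.
Σ_(k=2)^n t_k = s_(n+1) − s_(2) = (n**5 + 9*n**4 + 27*n**3 + 38*n**2 + 27*n + 8) − (110), i.e. n**5 + 9*n**4 + 27*n**3 + 38*n**2 + 27*n - 102.

S(n) = n^{5} + 9 n^{4} + 27 n^{3} + 38 n^{2} + 27 n - 102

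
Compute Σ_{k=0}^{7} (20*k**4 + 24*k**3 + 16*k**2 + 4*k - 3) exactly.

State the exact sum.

Σ = 114664

Compute t_(k+1)/t_k: get (20*k**4 + 104*k**3 + 208*k**2 + 188*k + 61)/(20*k**4 + 24*k**3 + 16*k**2 + 4*k - 3).
Normal form (A,B,C) = (1, 1, k**4 + 6*k**3/5 + 4*k**2/5 + k/5 - 3/20).
Solve (1)·f(k+1) − (1)·f(k) = k**4 + 6*k**3/5 + 4*k**2/5 + k/5 - 3/20.
d = 5 from the (0,0,4) case.
Solve for f: f(k) = k*(4*k**4 - 4*k**3 - 3)/20 (degree 5 ≤ 5).
R(k) = B(k−1)·f(k)/C(k) = k*(4*k**4 - 4*k**3 - 3)/(20*k**4 + 24*k**3 + 16*k**2 + 4*k - 3); s_k = R·t_k = k*(4*k**4 - 4*k**3 - 3).
Verify: 20*k**4 + 24*k**3 + 16*k**2 + 4*k - 3 matches t_k.
Σ_(k=0)^(7) t_k = s_(8) − s_(0) = 114664 − (0) = 114664.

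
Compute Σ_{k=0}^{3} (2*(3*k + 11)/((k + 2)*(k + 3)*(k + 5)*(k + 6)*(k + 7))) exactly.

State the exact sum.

Compute t_(k+1)/t_k: get (k + 2)*(k + 5)*(3*k + 14)/((k + 4)*(k + 8)*(3*k + 11)).
Gosper form: A/B · C(k+1)/C(k) with A=k + 2, B=k + 8, C=k**2 + 23*k/3 + 44/3.
Key eq: (k + 2)·f(k+1) = (k + 7)·f(k) + (k**2 + 23*k/3 + 44/3).
Bound: deg f ≤ 5.
Coefficient equations give f(k) = k*(k + 3)*(k + 4)*(k**2 + 13*k + 52)/180.
R(k) = B(k−1)·f(k)/C(k) = k*(k + 3)*(k + 7)*(k**2 + 13*k + 52)/(60*(3*k + 11)); s_k = R·t_k = k*(k**2 + 13*k + 52)/(30*(k**3 + 13*k**2 + 52*k + 60)).
Check: Δs_k = 2*(3*k + 11)/(k**5 + 23*k**4 + 203*k**3 + 853*k**2 + 1692*k + 1260). ✓
Evaluate s at k=4 and k=0: 4/135 and 0; difference 4/135.

Σ = 4/135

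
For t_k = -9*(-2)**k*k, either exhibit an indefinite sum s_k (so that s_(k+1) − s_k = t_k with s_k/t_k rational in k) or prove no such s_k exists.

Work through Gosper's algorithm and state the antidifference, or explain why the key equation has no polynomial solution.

s_k = (-2)**k*(3*k - 2)

Step 1: r(k) = -2 - 2/k.
A = -2, B = 1, C = k.
Set up (-2)·f(k+1) − (1)·f(k) − (k) = 0.
d = 1 from the (0,0,1) case.
Solving with deg f ≤ 1: f(k) = -(3*k - 2)/9.
So s_k = (B(k−1)f/C)·t_k = (-(3*k - 2)/(9*k))·t_k = (-2)**k*(3*k - 2).
Verify: -9*(-2)**k*k matches t_k.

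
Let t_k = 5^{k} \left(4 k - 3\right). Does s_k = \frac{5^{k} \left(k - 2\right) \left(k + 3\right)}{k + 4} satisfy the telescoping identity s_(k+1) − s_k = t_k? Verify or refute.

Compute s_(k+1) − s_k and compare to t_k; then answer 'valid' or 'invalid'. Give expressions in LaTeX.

s_(k+1) = 5**(k + 1)*(k - 1)*(k + 4)/(k + 5)
s_(k+1) − s_k = 5**k*(4*k**3 + 29*k**2 + 41*k - 50)/(k**2 + 9*k + 20)
(s_(k+1) − s_k) − t_k = 5**k*(-4*k**2 - 12*k + 10)/(k**2 + 9*k + 20)

Invalid: residual \frac{5^{k} \left(- 4 k^{2} - 12 k + 10\right)}{k^{2} + 9 k + 20} ≠ 0.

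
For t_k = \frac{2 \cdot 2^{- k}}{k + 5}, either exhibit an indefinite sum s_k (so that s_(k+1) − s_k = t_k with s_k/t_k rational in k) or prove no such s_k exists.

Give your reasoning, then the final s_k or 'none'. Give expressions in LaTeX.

none — t_k is not Gosper-summable

t_(k+1)/t_k = (k + 5)/(2*(k + 6)).
Take A(k)=k/2 + 5/2, B(k)=k + 6, C(k)=1.
Solve (k/2 + 5/2)·f(k+1) − (k + 5)·f(k) = 1.
Degrees (1,1,0) ⇒ d ≤ -1.
deg f ≤ -1 is impossible — no certificate.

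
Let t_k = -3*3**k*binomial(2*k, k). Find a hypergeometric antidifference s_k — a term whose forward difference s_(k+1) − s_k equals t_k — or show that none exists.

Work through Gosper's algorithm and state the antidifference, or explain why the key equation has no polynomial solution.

Ratio r(k) = 6*(2*k + 1)/(k + 1).
Take A(k)=12*k + 6, B(k)=k + 1, C(k)=1.
Set up (12*k + 6)·f(k+1) − (k)·f(k) − (1) = 0.
Bound: deg f ≤ -1.
Bound -1 < 0, so the key equation has no polynomial solution.

none — t_k is not Gosper-summable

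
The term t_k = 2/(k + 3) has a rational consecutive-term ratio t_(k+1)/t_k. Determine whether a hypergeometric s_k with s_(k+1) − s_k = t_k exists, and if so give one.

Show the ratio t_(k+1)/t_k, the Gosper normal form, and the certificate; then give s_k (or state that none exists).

none (Gosper's algorithm certifies no s_k)

t_(k+1)/t_k = (k + 3)/(k + 4).
Gosper form: A/B · C(k+1)/C(k) with A=k + 3, B=k + 4, C=1.
Solve (k + 3)·f(k+1) − (k + 3)·f(k) = 1.
deg f ≤ 0 (via 1,1,0).
Write f(k) = c0. Then LHS − RHS = -1, requiring -1 = 0: contradictory. No certificate.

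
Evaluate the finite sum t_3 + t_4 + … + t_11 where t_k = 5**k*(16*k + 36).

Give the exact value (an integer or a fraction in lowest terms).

t_(k+1)/t_k = 5*(4*k + 13)/(4*k + 9).
So A=5 and B=1, with C=k + 9/4.
Need (5)·f(k+1) − (1)·f(k) = k + 9/4.
From deg A=0, deg B=0, deg C=1: d=1.
Solving with deg f ≤ 1: f(k) = (k + 1)/4.
R(k) = B(k−1)·f(k)/C(k) = (k + 1)/(4*k + 9); s_k = R·t_k = 4*5**k*(k + 1).
s_(k+1) − s_k = 5**k*(16*k + 36) = t_k.
Telescoping: Σ = s_(12) − s_(3) = 12695312500 − (2000) = 12695310500.

Σ = 12695310500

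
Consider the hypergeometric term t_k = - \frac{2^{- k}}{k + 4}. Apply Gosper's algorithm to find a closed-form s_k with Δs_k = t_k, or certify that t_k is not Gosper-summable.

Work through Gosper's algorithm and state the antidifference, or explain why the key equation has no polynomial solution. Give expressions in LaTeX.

Ratio r(k) = (k + 4)/(2*(k + 5)).
So A=k/2 + 2 and B=k + 5, with C=1.
Key eq: (k/2 + 2)·f(k+1) = (k + 4)·f(k) + (1).
Degrees (1,1,0) ⇒ d ≤ -1.
Bound -1 < 0, so the key equation has no polynomial solution.

none (Gosper's algorithm certifies no s_k)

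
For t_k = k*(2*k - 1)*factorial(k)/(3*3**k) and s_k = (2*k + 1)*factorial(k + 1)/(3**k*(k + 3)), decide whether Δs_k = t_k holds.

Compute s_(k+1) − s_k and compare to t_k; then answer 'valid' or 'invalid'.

s_(k+1) = (2*k + 3)*factorial(k + 2)/(3*3**k*(k + 4))
s_(k+1) − s_k = (2*k**3 + 7*k**2 + 6)*factorial(k + 1)/(3*3**k*(k + 3)*(k + 4))
(s_(k+1) − s_k) − t_k = -2*(2*k**3 + 5*k**2 - 9*k - 3)*factorial(k)/(3*3**k*(k + 3)*(k + 4))

Invalid: residual -2*(2*k**3 + 5*k**2 - 9*k - 3)*factorial(k)/(3*3**k*(k + 3)*(k + 4)) ≠ 0.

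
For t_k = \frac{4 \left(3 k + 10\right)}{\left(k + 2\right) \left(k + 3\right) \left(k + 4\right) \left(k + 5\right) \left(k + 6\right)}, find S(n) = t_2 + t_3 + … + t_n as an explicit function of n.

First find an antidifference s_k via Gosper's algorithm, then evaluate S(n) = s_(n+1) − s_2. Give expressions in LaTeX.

S(n) = \frac{n^{3} + 14 n^{2} + 63 n - 78}{42 \left(n^{3} + 14 n^{2} + 63 n + 90\right)}

Ratio r(k) = (k + 2)*(3*k + 13)/((k + 7)*(3*k + 10)).
Normal form (A,B,C) = (k + 2, k + 7, k + 10/3).
Solve (k + 2)·f(k+1) − (k + 6)·f(k) = k + 10/3.
From deg A=1, deg B=1, deg C=1: d=4.
A polynomial solution: f(k) = k*(k + 3)*(k**2 + 11*k + 38)/120.
So s_k = (B(k−1)f/C)·t_k = (k*(k + 3)*(k + 6)*(k**2 + 11*k + 38)/(40*(3*k + 10)))·t_k = k*(k**2 + 11*k + 38)/(10*(k**3 + 11*k**2 + 38*k + 40)).
s_(k+1) − s_k = 4*(3*k + 10)/(k**5 + 20*k**4 + 155*k**3 + 580*k**2 + 1044*k + 720) = t_k.
Telescope: S(n) = s_(n+1) − s_(2) = (n**3 + 14*n**2 + 63*n + 50)/(10*(n**3 + 14*n**2 + 63*n + 90)) − (8/105) = (n**3 + 14*n**2 + 63*n - 78)/(42*(n**3 + 14*n**2 + 63*n + 90)).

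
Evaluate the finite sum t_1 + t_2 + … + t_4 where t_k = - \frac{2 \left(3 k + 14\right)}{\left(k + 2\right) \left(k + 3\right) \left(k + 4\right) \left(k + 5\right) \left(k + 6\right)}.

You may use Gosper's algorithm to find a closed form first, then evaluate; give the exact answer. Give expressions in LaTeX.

Σ = -61/2520

Ratio r(k) = (k + 2)*(3*k + 17)/((k + 7)*(3*k + 14)).
So A=k + 2 and B=k + 7, with C=k + 14/3.
Set up (k + 2)·f(k+1) − (k + 6)·f(k) − (k + 14/3) = 0.
From deg A=1, deg B=1, deg C=1: d=4.
Coefficient equations give f(k) = k*(k + 4)*(k**2 + 10*k + 31)/90.
Then R = B(k−1)f/C = k*(k + 4)*(k + 6)*(k**2 + 10*k + 31)/(30*(3*k + 14)), so s_k = R(k)·t_k = k*(-k**2 - 10*k - 31)/(15*(k**3 + 10*k**2 + 31*k + 30)).
Check: Δs_k = 2*(-3*k - 14)/(k**5 + 20*k**4 + 155*k**3 + 580*k**2 + 1044*k + 720). ✓
Sum = s_(5) − s_(1); s_(5) = -53/840, s_(1) = -7/180 ⇒ -61/2520.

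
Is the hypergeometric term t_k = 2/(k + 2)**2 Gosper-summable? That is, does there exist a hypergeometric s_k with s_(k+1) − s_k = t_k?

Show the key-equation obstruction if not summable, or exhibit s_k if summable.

No. Not Gosper-summable.

r(k) = (k + 2)**2/(k + 3)**2 after simplifying.
Normal form (A,B,C) = (k**2 + 4*k + 4, k**2 + 6*k + 9, 1).
Need (k**2 + 4*k + 4)·f(k+1) − (k**2 + 4*k + 4)·f(k) = 1.
deg f ≤ 0 (via 2,2,0).
Generic f = c0 gives residual -1; -1 = 0 cannot hold, so t_k is not Gosper-summable.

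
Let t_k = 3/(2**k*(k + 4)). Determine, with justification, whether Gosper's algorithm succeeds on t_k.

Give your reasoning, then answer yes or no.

No — t_k has no hypergeometric antidifference.

Ratio r(k) = (k + 4)/(2*(k + 5)).
So A=k/2 + 2 and B=k + 5, with C=1.
Solve (k/2 + 2)·f(k+1) − (k + 4)·f(k) = 1.
Bound: deg f ≤ -1.
deg f ≤ -1 is impossible — no certificate.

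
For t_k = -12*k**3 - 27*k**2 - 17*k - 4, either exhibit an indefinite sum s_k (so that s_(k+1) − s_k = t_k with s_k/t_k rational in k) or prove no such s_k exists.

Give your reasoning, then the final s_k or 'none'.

s_k = k**2*(-3*k**2 - 3*k + 2)

Ratio r(k) = (12*k**3 + 63*k**2 + 107*k + 60)/(12*k**3 + 27*k**2 + 17*k + 4).
So A=1 and B=1, with C=k**3 + 9*k**2/4 + 17*k/12 + 1/3.
Need (1)·f(k+1) − (1)·f(k) = k**3 + 9*k**2/4 + 17*k/12 + 1/3.
d = 4 from the (0,0,3) case.
Match coefficients ⇒ f(k) = k**2*(3*k**2 + 3*k - 2)/12.
So s_k = (B(k−1)f/C)·t_k = (k**2*(3*k**2 + 3*k - 2)/(12*k**3 + 27*k**2 + 17*k + 4))·t_k = k**2*(-3*k**2 - 3*k + 2).
Check: Δs_k = -12*k**3 - 27*k**2 - 17*k - 4. ✓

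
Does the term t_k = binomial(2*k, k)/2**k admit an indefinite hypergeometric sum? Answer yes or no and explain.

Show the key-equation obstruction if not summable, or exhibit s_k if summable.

r(k) = (2*k + 1)/(k + 1) after simplifying.
Normal form (A,B,C) = (2*k + 1, k + 1, 1).
Need (2*k + 1)·f(k+1) − (k)·f(k) = 1.
d = -1 from the (1,1,0) case.
Bound -1 < 0, so the key equation has no polynomial solution.

No; the degree bound rules out any f.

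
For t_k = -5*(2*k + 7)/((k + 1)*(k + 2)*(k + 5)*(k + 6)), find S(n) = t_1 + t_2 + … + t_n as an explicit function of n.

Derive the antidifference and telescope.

Ratio r(k) = (k + 1)*(k + 5)*(2*k + 9)/((k + 3)*(k + 7)*(2*k + 7)).
Gosper form: A/B · C(k+1)/C(k) with A=k + 1, B=k + 7, C=k**3 + 21*k**2/2 + 73*k/2 + 42.
Set up (k + 1)·f(k+1) − (k + 6)·f(k) − (k**3 + 21*k**2/2 + 73*k/2 + 42) = 0.
Bound: deg f ≤ 5.
A polynomial solution: f(k) = k*(k + 2)*(k + 3)*(k + 4)*(k + 6)/10.
Then R = B(k−1)f/C = k*(k + 2)*(k + 6)**2/(5*(2*k + 7)), so s_k = R(k)·t_k = k*(-k - 6)/(k**2 + 6*k + 5).
s_(k+1) − s_k = 5*(-2*k - 7)/(k**4 + 14*k**3 + 65*k**2 + 112*k + 60) = t_k.
Telescope: S(n) = s_(n+1) − s_(1) = (-n**2 - 8*n - 7)/(n**2 + 8*n + 12) − (-7/12) = 5*n*(-n - 8)/(12*(n**2 + 8*n + 12)).

S(n) = 5*n*(-n - 8)/(12*(n**2 + 8*n + 12))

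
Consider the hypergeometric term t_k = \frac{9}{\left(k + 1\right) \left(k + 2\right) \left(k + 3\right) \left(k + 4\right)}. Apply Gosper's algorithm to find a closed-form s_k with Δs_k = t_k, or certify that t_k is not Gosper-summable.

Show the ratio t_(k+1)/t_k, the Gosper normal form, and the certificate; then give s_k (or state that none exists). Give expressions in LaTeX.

Step 1: r(k) = (k + 1)/(k + 5).
Factor: A=k + 1; B=k + 5; C=1.
Solve (k + 1)·f(k+1) − (k + 4)·f(k) = 1.
Bound: deg f ≤ 3.
A polynomial solution: f(k) = k*(k**2 + 6*k + 11)/18.
Certificate R = B(k−1)f/C = k*(k + 4)*(k**2 + 6*k + 11)/18 gives s_k = k*(k**2 + 6*k + 11)/(2*(k + 1)*(k + 2)*(k + 3)).
Check: Δs_k = 9/(k**4 + 10*k**3 + 35*k**2 + 50*k + 24). ✓

s_k = \frac{k \left(k^{2} + 6 k + 11\right)}{2 \left(k + 1\right) \left(k + 2\right) \left(k + 3\right)}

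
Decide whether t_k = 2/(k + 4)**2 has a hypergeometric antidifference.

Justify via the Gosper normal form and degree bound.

r(k) = (k + 4)**2/(k + 5)**2 after simplifying.
Take A(k)=k**2 + 8*k + 16, B(k)=k**2 + 10*k + 25, C(k)=1.
Key eq: (k**2 + 8*k + 16)·f(k+1) = (k**2 + 8*k + 16)·f(k) + (1).
Bound: deg f ≤ 0.
Write f(k) = c0. Then LHS − RHS = -1, requiring -1 = 0: contradictory. No certificate.

No. Not Gosper-summable.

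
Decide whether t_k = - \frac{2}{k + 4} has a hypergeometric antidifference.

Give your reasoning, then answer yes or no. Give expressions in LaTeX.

No; the coefficient equations for f are inconsistent.

r(k) = (k + 4)/(k + 5) after simplifying.
Take A(k)=k + 4, B(k)=k + 5, C(k)=1.
Key eq: (k + 4)·f(k+1) = (k + 4)·f(k) + (1).
deg f ≤ 0 (via 1,1,0).
Write f(k) = c0. Then LHS − RHS = -1, requiring -1 = 0: contradictory. No certificate.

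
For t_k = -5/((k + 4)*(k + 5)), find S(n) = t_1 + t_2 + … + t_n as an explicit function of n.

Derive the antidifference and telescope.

r(k) = (k + 4)/(k + 6) after simplifying.
Gosper form: A/B · C(k+1)/C(k) with A=k + 4, B=k + 6, C=1.
Need (k + 4)·f(k+1) − (k + 5)·f(k) = 1.
d = 1 from the (1,1,0) case.
Solve for f: f(k) = k/4 (degree 1 ≤ 1).
Then R = B(k−1)f/C = k*(k + 5)/4, so s_k = R(k)·t_k = -5*k/(4*k + 16).
Verify: -5/(k**2 + 9*k + 20) matches t_k.
Evaluate: s_(n+1) = 5*(-n - 1)/(4*(n + 5)); subtract s_(1) = -1/4 ⇒ S(n) = -n/(n + 5).

S(n) = -n/(n + 5)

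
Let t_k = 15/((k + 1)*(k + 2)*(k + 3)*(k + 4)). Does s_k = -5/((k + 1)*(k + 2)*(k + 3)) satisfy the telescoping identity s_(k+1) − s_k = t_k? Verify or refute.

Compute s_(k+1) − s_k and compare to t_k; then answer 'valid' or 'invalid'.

s_(k+1) = -5/((k + 2)*(k + 3)*(k + 4))
s_(k+1) − s_k = 15/((k + 1)*(k + 2)*(k + 3)*(k + 4))
(s_(k+1) − s_k) − t_k = 0

valid; difference matches t_k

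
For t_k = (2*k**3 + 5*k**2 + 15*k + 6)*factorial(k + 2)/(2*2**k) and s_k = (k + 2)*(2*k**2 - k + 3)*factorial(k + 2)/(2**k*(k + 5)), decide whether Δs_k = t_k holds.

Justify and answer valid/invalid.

Invalid: residual -3*(2*k**4 + 15*k**3 + 36*k**2 + 83*k + 24)*factorial(k + 2)/(2*2**k*(k + 5)*(k + 6)) ≠ 0.

s_(k+1) = (k + 3)*(2*k**2 + 3*k + 4)*factorial(k + 3)/(2*2**k*(k + 6))
s_(k+1) − s_k = (2*k**5 + 21*k**4 + 85*k**3 + 213*k**2 + 267*k + 108)*factorial(k + 2)/(2*2**k*(k + 5)*(k + 6))
(s_(k+1) − s_k) − t_k = -3*(2*k**4 + 15*k**3 + 36*k**2 + 83*k + 24)*factorial(k + 2)/(2*2**k*(k + 5)*(k + 6))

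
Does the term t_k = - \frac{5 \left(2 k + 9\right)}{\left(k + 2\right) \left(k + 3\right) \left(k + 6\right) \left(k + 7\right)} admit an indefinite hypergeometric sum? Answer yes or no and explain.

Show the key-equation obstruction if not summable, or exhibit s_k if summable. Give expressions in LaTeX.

Yes. s_k = \frac{5 k \left(- k - 8\right)}{12 \left(k^{2} + 8 k + 12\right)}.

Ratio r(k) = (k + 2)*(k + 6)*(2*k + 11)/((k + 4)*(k + 8)*(2*k + 9)).
Take A(k)=k + 2, B(k)=k + 8, C(k)=k**3 + 27*k**2/2 + 121*k/2 + 90.
Key eq: (k + 2)·f(k+1) = (k + 7)·f(k) + (k**3 + 27*k**2/2 + 121*k/2 + 90).
Degrees (1,1,3) ⇒ d ≤ 5.
Coefficient equations give f(k) = k*(k + 3)*(k + 4)*(k + 5)*(k + 8)/24.
Certificate R = B(k−1)f/C = k*(k + 3)*(k + 7)*(k + 8)/(12*(2*k + 9)) gives s_k = 5*k*(-k - 8)/(12*(k**2 + 8*k + 12)).
Verify: 5*(-2*k - 9)/(k**4 + 18*k**3 + 113*k**2 + 288*k + 252) matches t_k.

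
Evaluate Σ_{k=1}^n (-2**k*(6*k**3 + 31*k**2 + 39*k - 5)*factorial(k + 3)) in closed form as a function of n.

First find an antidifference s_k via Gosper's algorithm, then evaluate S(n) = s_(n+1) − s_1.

Compute t_(k+1)/t_k: get 2*(6*k**4 + 73*k**3 + 315*k**2 + 547*k + 284)/(6*k**3 + 31*k**2 + 39*k - 5).
Gosper form: A/B · C(k+1)/C(k) with A=2*k + 8, B=1, C=k**3 + 31*k**2/6 + 13*k/2 - 5/6.
Key eq: (2*k + 8)·f(k+1) = (1)·f(k) + (k**3 + 31*k**2/6 + 13*k/2 - 5/6).
d = 2 from the (1,0,3) case.
A polynomial solution: f(k) = (3*k**2 - k - 3)/6.
Then R = B(k−1)f/C = (3*k**2 - k - 3)/(6*k**3 + 31*k**2 + 39*k - 5), so s_k = R(k)·t_k = 2**k*(-3*k**2 + k + 3)*factorial(k + 3).
Check: Δs_k = -2**k*(6*k**3 + 31*k**2 + 39*k - 5)*factorial(k + 3). ✓
Σ_(k=1)^n t_k = s_(n+1) − s_(1) = (-2**(n + 1)*(3*n**2 + 5*n - 1)*factorial(n + 4)) − (48), i.e. -6*2**n*n**2*factorial(n + 4) - 10*2**n*n*factorial(n + 4) + 2*2**n*factorial(n + 4) - 48.

S(n) = -6*2**n*n**2*factorial(n + 4) - 10*2**n*n*factorial(n + 4) + 2*2**n*factorial(n + 4) - 48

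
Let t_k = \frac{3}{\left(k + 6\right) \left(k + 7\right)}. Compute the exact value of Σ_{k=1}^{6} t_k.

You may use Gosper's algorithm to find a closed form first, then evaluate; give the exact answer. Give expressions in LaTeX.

Σ = 18/91

t_(k+1)/t_k = (k + 6)/(k + 8).
Gosper form: A/B · C(k+1)/C(k) with A=k + 6, B=k + 8, C=1.
Set up (k + 6)·f(k+1) − (k + 7)·f(k) − (1) = 0.
Degrees (1,1,0) ⇒ d ≤ 1.
Solve for f: f(k) = k/6 (degree 1 ≤ 1).
Then R = B(k−1)f/C = k*(k + 7)/6, so s_k = R(k)·t_k = k/(2*(k + 6)).
Verify: 3/(k**2 + 13*k + 42) matches t_k.
Σ_(k=1)^(6) t_k = s_(7) − s_(1) = 7/26 − (1/14) = 18/91.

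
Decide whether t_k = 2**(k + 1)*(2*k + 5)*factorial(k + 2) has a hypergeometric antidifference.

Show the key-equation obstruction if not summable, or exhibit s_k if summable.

t_(k+1)/t_k = 2*(k + 3)*(2*k + 7)/(2*k + 5).
Factor: A=2*k + 6; B=1; C=k + 5/2.
Need (2*k + 6)·f(k+1) − (1)·f(k) = k + 5/2.
Bound: deg f ≤ 0.
Coefficient equations give f(k) = 1/2.
So s_k = (B(k−1)f/C)·t_k = (1/(2*k + 5))·t_k = 2**(k + 1)*factorial(k + 2).
Verify: 2**(k + 1)*(2*k + 5)*factorial(k + 2) matches t_k.

Yes. s_k = 2**(k + 1)*factorial(k + 2).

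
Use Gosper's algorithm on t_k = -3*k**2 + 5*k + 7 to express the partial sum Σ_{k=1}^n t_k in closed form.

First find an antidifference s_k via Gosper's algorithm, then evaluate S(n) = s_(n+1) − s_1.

S(n) = n*(-n**2 + n + 9)

Ratio r(k) = (3*k**2 + k - 9)/(3*k**2 - 5*k - 7).
Gosper form: A/B · C(k+1)/C(k) with A=1, B=1, C=k**2 - 5*k/3 - 7/3.
f must satisfy (1)·f(k+1) − (1)·f(k) = k**2 - 5*k/3 - 7/3.
Degrees (0,0,2) ⇒ d ≤ 3.
A polynomial solution: f(k) = k*(k**2 - 4*k - 4)/3.
R(k) = B(k−1)·f(k)/C(k) = k*(k**2 - 4*k - 4)/(3*k**2 - 5*k - 7); s_k = R·t_k = k*(-k**2 + 4*k + 4).
Verify: -3*k**2 + 5*k + 7 matches t_k.
s_(n+1) = -n**3 + n**2 + 9*n + 7 and s_(1) = 7, so S(n) = n*(-n**2 + n + 9).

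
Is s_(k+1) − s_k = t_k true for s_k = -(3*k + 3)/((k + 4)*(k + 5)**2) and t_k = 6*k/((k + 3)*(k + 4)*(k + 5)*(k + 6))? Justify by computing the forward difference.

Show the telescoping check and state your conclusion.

Invalid: residual 6*(-3*k**2 - 17*k - 6)/(k**6 + 29*k**5 + 347*k**4 + 2191*k**3 + 7692*k**2 + 14220*k + 10800) ≠ 0.

s_(k+1) = 3*(-k - 2)/((k + 5)*(k + 6)**2)
s_(k+1) − s_k = 6*(k**2 + 5*k - 2)/(k**5 + 26*k**4 + 269*k**3 + 1384*k**2 + 3540*k + 3600)
(s_(k+1) − s_k) − t_k = 6*(-3*k**2 - 17*k - 6)/(k**6 + 29*k**5 + 347*k**4 + 2191*k**3 + 7692*k**2 + 14220*k + 10800)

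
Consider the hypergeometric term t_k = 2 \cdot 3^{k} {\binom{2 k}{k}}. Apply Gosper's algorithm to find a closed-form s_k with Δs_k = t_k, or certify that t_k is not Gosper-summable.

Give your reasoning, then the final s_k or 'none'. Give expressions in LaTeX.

no hypergeometric antidifference exists

Compute t_(k+1)/t_k: get 6*(2*k + 1)/(k + 1).
Normal form (A,B,C) = (12*k + 6, k + 1, 1).
Key eq: (12*k + 6)·f(k+1) = (k)·f(k) + (1).
From deg A=1, deg B=1, deg C=0: d=-1.
d = -1 < 0 ⇒ no nonzero polynomial f; not summable.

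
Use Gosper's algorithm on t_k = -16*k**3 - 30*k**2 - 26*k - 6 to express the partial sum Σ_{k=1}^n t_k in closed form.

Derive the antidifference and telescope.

The ratio is (8*k**3 + 39*k**2 + 67*k + 39)/(8*k**3 + 15*k**2 + 13*k + 3).
Gosper form: A/B · C(k+1)/C(k) with A=1, B=1, C=k**3 + 15*k**2/8 + 13*k/8 + 3/8.
Set up (1)·f(k+1) − (1)·f(k) − (k**3 + 15*k**2/8 + 13*k/8 + 3/8) = 0.
Bound: deg f ≤ 4.
Solve for f: f(k) = k*(2*k - 1)*(k**2 + k + 1)/8 (degree 4 ≤ 4).
Get s_k = R·t_k = 2*k*(-2*k**3 - k**2 - k + 1) with R(k) = B(k−1)f(k)/C(k) = k*(2*k - 1)*(k**2 + k + 1)/(8*k**3 + 15*k**2 + 13*k + 3).
Δs = -16*k**3 - 30*k**2 - 26*k - 6, as required.
s_(n+1) = -4*n**4 - 18*n**3 - 32*n**2 - 24*n - 6 and s_(1) = -6, so S(n) = 2*n*(-2*n**3 - 9*n**2 - 16*n - 12).

S(n) = 2*n*(-2*n**3 - 9*n**2 - 16*n - 12)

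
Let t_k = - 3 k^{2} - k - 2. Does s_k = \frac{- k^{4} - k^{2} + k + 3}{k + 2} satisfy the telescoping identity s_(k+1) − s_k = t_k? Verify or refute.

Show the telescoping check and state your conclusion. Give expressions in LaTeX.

s_(k+1) = (k - (k + 1)**4 - (k + 1)**2 + 4)/(k + 3)
s_(k+1) − s_k = (-3*k**4 - 14*k**3 - 17*k**2 - 14*k - 5)/(k**2 + 5*k + 6)
(s_(k+1) − s_k) − t_k = (2*k**3 + 8*k**2 + 2*k + 7)/(k**2 + 5*k + 6)

Invalid: residual \frac{2 k^{3} + 8 k^{2} + 2 k + 7}{k^{2} + 5 k + 6} ≠ 0.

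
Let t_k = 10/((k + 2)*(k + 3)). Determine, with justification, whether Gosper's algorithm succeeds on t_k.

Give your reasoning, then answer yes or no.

Compute t_(k+1)/t_k: get (k + 2)/(k + 4).
Factor: A=k + 2; B=k + 4; C=1.
Need (k + 2)·f(k+1) − (k + 3)·f(k) = 1.
Degrees (1,1,0) ⇒ d ≤ 1.
Match coefficients ⇒ f(k) = k/2.
So s_k = (B(k−1)f/C)·t_k = (k*(k + 3)/2)·t_k = 5*k/(k + 2).
Δs = 10/(k**2 + 5*k + 6), as required.

Yes. s_k = 5*k/(k + 2).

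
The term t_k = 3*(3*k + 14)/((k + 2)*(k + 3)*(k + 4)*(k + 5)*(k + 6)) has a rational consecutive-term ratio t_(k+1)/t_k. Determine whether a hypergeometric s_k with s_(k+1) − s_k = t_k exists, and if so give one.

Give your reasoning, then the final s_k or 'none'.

s_k = k*(k**2 + 10*k + 31)/(10*(k**3 + 10*k**2 + 31*k + 30))

The ratio is (k + 2)*(3*k + 17)/((k + 7)*(3*k + 14)).
So A=k + 2 and B=k + 7, with C=k + 14/3.
Set up (k + 2)·f(k+1) − (k + 6)·f(k) − (k + 14/3) = 0.
Bound: deg f ≤ 4.
Solving with deg f ≤ 4: f(k) = k*(k + 4)*(k**2 + 10*k + 31)/90.
R(k) = B(k−1)·f(k)/C(k) = k*(k + 4)*(k + 6)*(k**2 + 10*k + 31)/(30*(3*k + 14)); s_k = R·t_k = k*(k**2 + 10*k + 31)/(10*(k**3 + 10*k**2 + 31*k + 30)).
Verify: 3*(3*k + 14)/(k**5 + 20*k**4 + 155*k**3 + 580*k**2 + 1044*k + 720) matches t_k.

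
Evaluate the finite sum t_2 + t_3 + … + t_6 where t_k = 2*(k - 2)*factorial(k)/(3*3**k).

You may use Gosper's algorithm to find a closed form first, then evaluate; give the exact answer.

Compute t_(k+1)/t_k: get (k**2 - 1)/(3*(k - 2)).
So A=k/3 + 1/3 and B=1, with C=k - 2.
f must satisfy (k/3 + 1/3)·f(k+1) − (1)·f(k) = k - 2.
Bound: deg f ≤ 0.
A polynomial solution: f(k) = 3.
Certificate R = B(k−1)f/C = 3/(k - 2) gives s_k = 2*factorial(k)/3**k.
s_(k+1) − s_k = 2*(k - 2)*factorial(k)/(3*3**k) = t_k.
Sum = s_(7) − s_(2); s_(7) = 1120/243, s_(2) = 4/9 ⇒ 1012/243.

Σ = 1012/243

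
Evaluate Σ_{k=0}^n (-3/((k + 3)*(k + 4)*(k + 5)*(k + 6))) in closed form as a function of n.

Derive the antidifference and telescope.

S(n) = (-n**3 - 15*n**2 - 74*n - 60)/(60*(n**3 + 15*n**2 + 74*n + 120))

r(k) = (k + 3)/(k + 7) after simplifying.
Gosper form: A/B · C(k+1)/C(k) with A=k + 3, B=k + 7, C=1.
f must satisfy (k + 3)·f(k+1) − (k + 6)·f(k) = 1.
From deg A=1, deg B=1, deg C=0: d=3.
Match coefficients ⇒ f(k) = k*(k**2 + 12*k + 47)/180.
So s_k = (B(k−1)f/C)·t_k = (k*(k + 6)*(k**2 + 12*k + 47)/180)·t_k = k*(-k**2 - 12*k - 47)/(60*(k + 3)*(k + 4)*(k + 5)).
Verify: -3/(k**4 + 18*k**3 + 119*k**2 + 342*k + 360) matches t_k.
Evaluate: s_(n+1) = (-n**3 - 15*n**2 - 74*n - 60)/(60*(n**3 + 15*n**2 + 74*n + 120)); subtract s_(0) = 0 ⇒ S(n) = (-n**3 - 15*n**2 - 74*n - 60)/(60*(n**3 + 15*n**2 + 74*n + 120)).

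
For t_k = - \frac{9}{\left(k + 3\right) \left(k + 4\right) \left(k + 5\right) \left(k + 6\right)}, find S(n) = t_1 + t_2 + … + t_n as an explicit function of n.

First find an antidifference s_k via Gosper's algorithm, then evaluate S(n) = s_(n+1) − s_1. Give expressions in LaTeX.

S(n) = \frac{n \left(- n^{2} - 15 n - 74\right)}{40 \left(n^{3} + 15 n^{2} + 74 n + 120\right)}

The ratio is (k + 3)/(k + 7).
A = k + 3, B = k + 7, C = 1.
Solve (k + 3)·f(k+1) − (k + 6)·f(k) = 1.
Bound: deg f ≤ 3.
Solving with deg f ≤ 3: f(k) = k*(k**2 + 12*k + 47)/180.
So s_k = (B(k−1)f/C)·t_k = (k*(k + 6)*(k**2 + 12*k + 47)/180)·t_k = k*(-k**2 - 12*k - 47)/(20*(k + 3)*(k + 4)*(k + 5)).
Δs = -9/(k**4 + 18*k**3 + 119*k**2 + 342*k + 360), as required.
Σ_(k=1)^n t_k = s_(n+1) − s_(1) = ((-n**3 - 15*n**2 - 74*n - 60)/(20*(n**3 + 15*n**2 + 74*n + 120))) − (-1/40), i.e. n*(-n**2 - 15*n - 74)/(40*(n**3 + 15*n**2 + 74*n + 120)).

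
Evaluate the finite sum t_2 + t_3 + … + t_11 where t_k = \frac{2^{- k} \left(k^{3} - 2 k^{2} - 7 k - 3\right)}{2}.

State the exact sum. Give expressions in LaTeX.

Σ = 3275/4096

t_(k+1)/t_k = (k**3 + k**2 - 8*k - 11)/(2*(k**3 - 2*k**2 - 7*k - 3)).
Take A(k)=1/2, B(k)=1, C(k)=k**3 - 2*k**2 - 7*k - 3.
Solve (1/2)·f(k+1) − (1)·f(k) = k**3 - 2*k**2 - 7*k - 3.
deg f ≤ 3 (via 0,0,3).
Coefficient equations give f(k) = -2*(k**3 + k**2 - 2*k - 3).
So s_k = (B(k−1)f/C)·t_k = (-2*(k**3 + k**2 - 2*k - 3)/(k**3 - 2*k**2 - 7*k - 3))·t_k = (-k**3 - k**2 + 2*k + 3)/2**k.
Δs = (k**3 - 2*k**2 - 7*k - 3)/(2*2**k), as required.
Telescoping: Σ = s_(12) − s_(2) = -1845/4096 − (-5/4) = 3275/4096.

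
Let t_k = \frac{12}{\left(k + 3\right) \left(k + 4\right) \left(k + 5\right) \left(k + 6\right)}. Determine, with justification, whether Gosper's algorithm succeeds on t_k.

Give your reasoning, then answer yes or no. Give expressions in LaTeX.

Yes. s_k = \frac{k \left(k^{2} + 12 k + 47\right)}{15 \left(k + 3\right) \left(k + 4\right) \left(k + 5\right)}.

r(k) = (k + 3)/(k + 7) after simplifying.
Factor: A=k + 3; B=k + 7; C=1.
Need (k + 3)·f(k+1) − (k + 6)·f(k) = 1.
Degrees (1,1,0) ⇒ d ≤ 3.
Solve for f: f(k) = k*(k**2 + 12*k + 47)/180 (degree 3 ≤ 3).
Certificate R = B(k−1)f/C = k*(k + 6)*(k**2 + 12*k + 47)/180 gives s_k = k*(k**2 + 12*k + 47)/(15*(k + 3)*(k + 4)*(k + 5)).
s_(k+1) − s_k = 12/(k**4 + 18*k**3 + 119*k**2 + 342*k + 360) = t_k.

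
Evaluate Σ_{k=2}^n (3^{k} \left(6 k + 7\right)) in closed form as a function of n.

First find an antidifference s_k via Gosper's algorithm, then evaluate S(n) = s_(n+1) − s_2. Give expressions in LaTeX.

S(n) = 9 \cdot 3^{n} n + 6 \cdot 3^{n} - 45

Step 1: r(k) = 3*(6*k + 13)/(6*k + 7).
So A=3 and B=1, with C=k + 7/6.
Need (3)·f(k+1) − (1)·f(k) = k + 7/6.
Bound: deg f ≤ 1.
Match coefficients ⇒ f(k) = (3*k - 1)/6.
So s_k = (B(k−1)f/C)·t_k = ((3*k - 1)/(6*k + 7))·t_k = 3**k*(3*k - 1).
s_(k+1) − s_k = 3**k*(6*k + 7) = t_k.
Σ_(k=2)^n t_k = s_(n+1) − s_(2) = (3**(n + 1)*(3*n + 2)) − (45), i.e. 9*3**n*n + 6*3**n - 45.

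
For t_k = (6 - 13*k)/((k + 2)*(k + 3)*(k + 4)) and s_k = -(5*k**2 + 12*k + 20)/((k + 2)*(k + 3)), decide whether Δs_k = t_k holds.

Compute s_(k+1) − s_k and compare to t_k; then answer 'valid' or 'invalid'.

valid; difference matches t_k

s_(k+1) = (-12*k - 5*(k + 1)**2 - 32)/((k + 3)*(k + 4))
s_(k+1) − s_k = (6 - 13*k)/(k**3 + 9*k**2 + 26*k + 24)
(s_(k+1) − s_k) − t_k = 0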